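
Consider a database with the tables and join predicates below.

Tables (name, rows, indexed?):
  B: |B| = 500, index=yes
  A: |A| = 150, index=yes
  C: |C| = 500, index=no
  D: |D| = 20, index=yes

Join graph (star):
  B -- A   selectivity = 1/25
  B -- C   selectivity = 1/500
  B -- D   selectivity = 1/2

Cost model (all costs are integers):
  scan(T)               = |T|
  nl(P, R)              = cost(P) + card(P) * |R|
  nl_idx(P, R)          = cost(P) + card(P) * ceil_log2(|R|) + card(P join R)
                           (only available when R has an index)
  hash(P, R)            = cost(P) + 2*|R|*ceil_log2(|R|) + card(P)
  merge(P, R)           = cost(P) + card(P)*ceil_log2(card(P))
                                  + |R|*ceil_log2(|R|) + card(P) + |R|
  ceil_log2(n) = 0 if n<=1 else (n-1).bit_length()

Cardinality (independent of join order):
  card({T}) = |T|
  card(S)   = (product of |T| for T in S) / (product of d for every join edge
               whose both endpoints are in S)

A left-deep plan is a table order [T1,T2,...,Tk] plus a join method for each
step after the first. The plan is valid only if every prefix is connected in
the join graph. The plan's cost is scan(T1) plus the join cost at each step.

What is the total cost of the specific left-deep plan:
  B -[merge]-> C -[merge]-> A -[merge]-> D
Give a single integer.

step 1: scan B: cost=500, card=500
step 2: join C via merge
    card(P join C) = 500*500/(500) = 500
    cost = 500 + 500*9 + 500*9 + 500 + 500 = 10500
step 3: join A via merge
    card(P join A) = 500*150/(25) = 3000
    cost = 10500 + 500*9 + 150*8 + 500 + 150 = 16850
step 4: join D via merge
    card(P join D) = 3000*20/(2) = 30000
    cost = 16850 + 3000*12 + 20*5 + 3000 + 20 = 55970

55970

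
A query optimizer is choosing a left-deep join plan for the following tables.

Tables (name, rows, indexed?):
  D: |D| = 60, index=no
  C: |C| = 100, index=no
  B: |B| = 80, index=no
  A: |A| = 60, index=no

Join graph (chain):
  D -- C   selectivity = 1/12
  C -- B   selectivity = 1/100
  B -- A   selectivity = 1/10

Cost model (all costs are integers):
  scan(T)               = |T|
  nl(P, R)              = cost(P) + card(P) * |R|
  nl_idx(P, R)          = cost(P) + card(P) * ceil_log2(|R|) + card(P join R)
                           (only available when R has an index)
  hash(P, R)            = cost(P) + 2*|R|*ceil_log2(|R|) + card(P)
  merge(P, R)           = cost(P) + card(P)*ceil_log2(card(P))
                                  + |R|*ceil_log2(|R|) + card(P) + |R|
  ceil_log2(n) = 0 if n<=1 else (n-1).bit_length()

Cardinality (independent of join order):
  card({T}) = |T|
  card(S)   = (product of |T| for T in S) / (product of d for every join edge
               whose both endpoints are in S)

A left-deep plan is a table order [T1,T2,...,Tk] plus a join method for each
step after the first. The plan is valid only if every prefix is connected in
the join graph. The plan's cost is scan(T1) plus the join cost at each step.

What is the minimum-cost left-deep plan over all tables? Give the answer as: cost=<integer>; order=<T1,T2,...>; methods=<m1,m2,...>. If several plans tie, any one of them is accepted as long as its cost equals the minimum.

cost=3240; order=C,B,D,A; methods=hash,hash,hash

Selinger DP (subsets sized 1..n):
  {D}: scan cost=60, card=60
  {C}: scan cost=100, card=100
  {B}: scan cost=80, card=80
  {A}: scan cost=60, card=60
  {CD}: card=500; try (D,hash)→920, (C,merge)→1280, (D,merge)→1320, (C,hash)→1520, (C,nl)→6060, (D,nl)→6100; best=920 via (D,hash)
  {BC}: card=80; try (B,hash)→1320, (C,merge)→1520, (B,merge)→1540, (C,hash)→1560, (C,nl)→8080, (B,nl)→8100; best=1320 via (B,hash)
  {AB}: card=480; try (A,hash)→880, (B,merge)→1120, (A,merge)→1140, (B,hash)→1240, (B,nl)→4860, (A,nl)→4880; best=880 via (A,hash)
  {BCD}: card=400; try (D,hash)→2120, (D,merge)→2380, (B,hash)→2540, (D,nl)→6120, (B,merge)→6560, (B,nl)→40920; best=2120 via (D,hash)
  {ABC}: card=480; try (A,hash)→2120, (A,merge)→2380, (C,hash)→2760, (A,nl)→6120, (C,merge)→6480, (C,nl)→48880; best=2120 via (A,hash)
  {ABCD}: card=2400; try (A,hash)→3240, (D,hash)→3320, (A,merge)→6540, (D,merge)→7340, (A,nl)→26120, (D,nl)→30920; best=3240 via (A,hash)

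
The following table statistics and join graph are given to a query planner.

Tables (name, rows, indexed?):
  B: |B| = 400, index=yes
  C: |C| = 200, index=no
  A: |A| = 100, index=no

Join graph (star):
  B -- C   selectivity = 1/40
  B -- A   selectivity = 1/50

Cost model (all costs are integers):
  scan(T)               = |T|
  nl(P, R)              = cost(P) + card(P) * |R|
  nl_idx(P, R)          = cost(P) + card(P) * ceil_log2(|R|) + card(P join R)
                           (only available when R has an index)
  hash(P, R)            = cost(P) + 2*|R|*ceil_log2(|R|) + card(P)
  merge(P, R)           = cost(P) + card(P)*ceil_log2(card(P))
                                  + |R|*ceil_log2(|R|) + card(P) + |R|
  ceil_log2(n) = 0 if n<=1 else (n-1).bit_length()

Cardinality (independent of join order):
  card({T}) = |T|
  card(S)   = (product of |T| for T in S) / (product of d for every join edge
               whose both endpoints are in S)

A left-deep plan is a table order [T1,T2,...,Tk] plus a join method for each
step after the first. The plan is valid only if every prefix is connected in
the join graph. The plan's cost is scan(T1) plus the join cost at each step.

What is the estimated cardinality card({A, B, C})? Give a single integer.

4000

Tables in S: A(100), B(400), C(200)
Edges inside S: B-C(d=40), B-A(d=50)
numerator = 100 * 400 * 200 = 8000000
denominator = 40 * 50 = 2000
card(S) = 8000000 / 2000 = 4000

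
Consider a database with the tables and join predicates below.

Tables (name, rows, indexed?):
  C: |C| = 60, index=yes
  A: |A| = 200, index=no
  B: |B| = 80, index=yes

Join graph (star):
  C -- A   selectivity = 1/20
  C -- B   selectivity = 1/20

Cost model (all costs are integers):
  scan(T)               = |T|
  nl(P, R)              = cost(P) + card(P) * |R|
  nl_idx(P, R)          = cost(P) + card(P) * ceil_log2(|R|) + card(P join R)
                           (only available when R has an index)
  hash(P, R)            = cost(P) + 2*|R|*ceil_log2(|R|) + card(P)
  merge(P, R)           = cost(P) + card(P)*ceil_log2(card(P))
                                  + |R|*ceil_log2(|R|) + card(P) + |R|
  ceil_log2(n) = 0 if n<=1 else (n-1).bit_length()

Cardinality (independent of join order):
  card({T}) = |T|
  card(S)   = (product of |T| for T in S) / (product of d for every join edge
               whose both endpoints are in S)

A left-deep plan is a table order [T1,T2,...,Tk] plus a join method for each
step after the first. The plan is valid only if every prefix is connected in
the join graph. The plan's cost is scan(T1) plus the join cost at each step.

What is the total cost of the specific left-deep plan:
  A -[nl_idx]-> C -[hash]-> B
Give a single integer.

step 1: scan A: cost=200, card=200
step 2: join C via nl_idx
    card(P join C) = 200*60/(20) = 600
    cost = 200 + 200*6 + 600 = 2000
step 3: join B via hash
    card(P join B) = 600*80/(20) = 2400
    cost = 2000 + 2*80*7 + 600 = 3720

3720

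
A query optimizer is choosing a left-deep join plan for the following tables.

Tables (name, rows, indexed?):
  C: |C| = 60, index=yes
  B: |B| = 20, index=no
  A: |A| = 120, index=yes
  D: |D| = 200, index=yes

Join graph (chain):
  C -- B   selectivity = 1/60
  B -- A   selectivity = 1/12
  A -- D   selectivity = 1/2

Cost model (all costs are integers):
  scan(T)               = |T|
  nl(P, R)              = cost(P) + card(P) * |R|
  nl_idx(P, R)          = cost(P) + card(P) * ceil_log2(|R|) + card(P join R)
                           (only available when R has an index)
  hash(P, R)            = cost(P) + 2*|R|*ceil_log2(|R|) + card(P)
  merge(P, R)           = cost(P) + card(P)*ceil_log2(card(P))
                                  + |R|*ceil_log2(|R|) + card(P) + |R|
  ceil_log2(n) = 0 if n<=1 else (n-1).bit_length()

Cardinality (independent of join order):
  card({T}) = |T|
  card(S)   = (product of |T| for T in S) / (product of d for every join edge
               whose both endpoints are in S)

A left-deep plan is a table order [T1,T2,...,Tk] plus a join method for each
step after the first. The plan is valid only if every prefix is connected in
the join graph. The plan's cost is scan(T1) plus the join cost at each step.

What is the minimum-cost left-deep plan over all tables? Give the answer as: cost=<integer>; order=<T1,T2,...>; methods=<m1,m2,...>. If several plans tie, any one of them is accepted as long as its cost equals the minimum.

Selinger DP (subsets sized 1..n):
  {C}: scan cost=60, card=60
  {B}: scan cost=20, card=20
  {A}: scan cost=120, card=120
  {D}: scan cost=200, card=200
  {BC}: card=20; try (C,nl_idx)→160, (B,hash)→320, (C,merge)→560, (B,merge)→600, (C,hash)→760, (C,nl)→1220 …(+1); best=160 via (C,nl_idx)
  {AB}: card=200; try (A,nl_idx)→360, (B,hash)→440, (A,merge)→1100, (B,merge)→1200, (A,hash)→1720, (A,nl)→2420 …(+1); best=360 via (A,nl_idx)
  {AD}: card=12000; try (A,hash)→2080, (D,merge)→2880, (A,merge)→2960, (D,hash)→3440, (D,nl_idx)→13080, (A,nl_idx)→13600 …(+2); best=2080 via (A,hash)
  {ABC}: card=200; try (A,nl_idx)→500, (A,merge)→1240, (C,hash)→1280, (C,nl_idx)→1760, (A,hash)→1860, (A,nl)→2560 …(+2); best=500 via (A,nl_idx)
  {ABD}: card=20000; try (D,hash)→3760, (D,merge)→3960, (B,hash)→14280, (D,nl_idx)→21960, (D,nl)→40360, (B,merge)→182200 …(+1); best=3760 via (D,hash)
  {ABCD}: card=20000; try (D,hash)→3900, (D,merge)→4100, (D,nl_idx)→22100, (C,hash)→24480, (D,nl)→40500, (C,nl_idx)→143760 …(+2); best=3900 via (D,hash)

cost=3900; order=B,C,A,D; methods=nl_idx,nl_idx,hash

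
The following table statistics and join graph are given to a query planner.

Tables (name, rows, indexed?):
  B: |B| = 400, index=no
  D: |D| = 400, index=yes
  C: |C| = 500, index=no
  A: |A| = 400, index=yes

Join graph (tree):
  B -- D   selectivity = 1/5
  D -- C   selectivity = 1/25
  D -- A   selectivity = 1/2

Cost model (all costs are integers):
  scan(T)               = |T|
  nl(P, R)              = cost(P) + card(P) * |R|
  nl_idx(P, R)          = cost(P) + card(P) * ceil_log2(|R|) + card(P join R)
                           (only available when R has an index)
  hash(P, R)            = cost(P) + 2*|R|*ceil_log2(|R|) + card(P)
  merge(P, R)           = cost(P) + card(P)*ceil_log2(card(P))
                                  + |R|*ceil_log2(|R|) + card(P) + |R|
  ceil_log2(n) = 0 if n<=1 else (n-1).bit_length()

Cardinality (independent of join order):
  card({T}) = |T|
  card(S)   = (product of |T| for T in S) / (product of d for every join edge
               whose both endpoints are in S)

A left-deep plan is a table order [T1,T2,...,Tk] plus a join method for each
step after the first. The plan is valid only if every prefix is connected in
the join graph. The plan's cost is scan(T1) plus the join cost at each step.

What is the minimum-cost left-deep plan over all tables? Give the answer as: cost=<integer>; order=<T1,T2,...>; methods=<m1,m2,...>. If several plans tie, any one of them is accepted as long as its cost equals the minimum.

Selinger DP (subsets sized 1..n):
  {B}: scan cost=400, card=400
  {D}: scan cost=400, card=400
  {C}: scan cost=500, card=500
  {A}: scan cost=400, card=400
  {BD}: card=32000; try (D,hash)→8000, (B,hash)→8000, (D,merge)→8400, (B,merge)→8400, (D,nl_idx)→36000, (D,nl)→160400 …(+1); best=8000 via (D,hash)
  {CD}: card=8000; try (D,hash)→8200, (C,merge)→9400, (D,merge)→9500, (C,hash)→9800, (D,nl_idx)→13000, (C,nl)→200400 …(+1); best=8200 via (D,hash)
  {AD}: card=80000; try (D,hash)→8000, (A,hash)→8000, (D,merge)→8400, (A,merge)→8400, (D,nl_idx)→84000, (A,nl_idx)→84000 …(+2); best=8000 via (D,hash)
  {BCD}: card=640000; try (B,hash)→23400, (C,hash)→49000, (B,merge)→124200, (C,merge)→525000, (B,nl)→3208200, (C,nl)→16008000; best=23400 via (B,hash)
  {ABD}: card=6400000; try (A,hash)→47200, (B,hash)→95200, (A,merge)→524000, (B,merge)→1452000, (A,nl_idx)→6696000, (A,nl)→12808000 …(+1); best=47200 via (A,hash)
  {ACD}: card=1600000; try (A,hash)→23400, (C,hash)→97000, (A,merge)→124200, (C,merge)→1453000, (A,nl_idx)→1680200, (A,nl)→3208200 …(+1); best=23400 via (A,hash)
  {ABCD}: card=128000000; try (A,hash)→670600, (B,hash)→1630600, (C,hash)→6456200, (A,merge)→13467400, (B,merge)→35227400, (A,nl_idx)→133783400 …(+4); best=670600 via (A,hash)

cost=670600; order=C,D,B,A; methods=hash,hash,hash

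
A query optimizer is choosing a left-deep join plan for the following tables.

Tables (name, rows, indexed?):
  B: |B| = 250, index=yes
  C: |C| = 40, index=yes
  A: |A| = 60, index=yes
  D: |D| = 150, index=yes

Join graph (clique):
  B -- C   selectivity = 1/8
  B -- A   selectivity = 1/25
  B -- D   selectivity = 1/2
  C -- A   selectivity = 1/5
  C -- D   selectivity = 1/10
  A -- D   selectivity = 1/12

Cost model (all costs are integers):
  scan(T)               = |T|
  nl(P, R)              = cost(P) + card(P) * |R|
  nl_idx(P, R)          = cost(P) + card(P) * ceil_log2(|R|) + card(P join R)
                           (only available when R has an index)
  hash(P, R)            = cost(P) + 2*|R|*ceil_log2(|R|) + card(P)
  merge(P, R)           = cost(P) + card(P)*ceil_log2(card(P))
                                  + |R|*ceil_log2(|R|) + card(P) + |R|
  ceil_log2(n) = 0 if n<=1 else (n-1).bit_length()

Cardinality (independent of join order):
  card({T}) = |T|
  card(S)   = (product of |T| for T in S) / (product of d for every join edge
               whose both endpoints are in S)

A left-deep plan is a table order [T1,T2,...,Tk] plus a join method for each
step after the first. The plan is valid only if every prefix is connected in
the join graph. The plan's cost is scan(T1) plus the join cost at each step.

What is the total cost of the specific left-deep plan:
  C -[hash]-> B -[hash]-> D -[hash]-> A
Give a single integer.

step 1: scan C: cost=40, card=40
step 2: join B via hash
    card(P join B) = 40*250/(8) = 1250
    cost = 40 + 2*250*8 + 40 = 4080
step 3: join D via hash
    card(P join D) = 1250*150/(2*10) = 9375
    cost = 4080 + 2*150*8 + 1250 = 7730
step 4: join A via hash
    card(P join A) = 9375*60/(25*5*12) = 375
    cost = 7730 + 2*60*6 + 9375 = 17825

17825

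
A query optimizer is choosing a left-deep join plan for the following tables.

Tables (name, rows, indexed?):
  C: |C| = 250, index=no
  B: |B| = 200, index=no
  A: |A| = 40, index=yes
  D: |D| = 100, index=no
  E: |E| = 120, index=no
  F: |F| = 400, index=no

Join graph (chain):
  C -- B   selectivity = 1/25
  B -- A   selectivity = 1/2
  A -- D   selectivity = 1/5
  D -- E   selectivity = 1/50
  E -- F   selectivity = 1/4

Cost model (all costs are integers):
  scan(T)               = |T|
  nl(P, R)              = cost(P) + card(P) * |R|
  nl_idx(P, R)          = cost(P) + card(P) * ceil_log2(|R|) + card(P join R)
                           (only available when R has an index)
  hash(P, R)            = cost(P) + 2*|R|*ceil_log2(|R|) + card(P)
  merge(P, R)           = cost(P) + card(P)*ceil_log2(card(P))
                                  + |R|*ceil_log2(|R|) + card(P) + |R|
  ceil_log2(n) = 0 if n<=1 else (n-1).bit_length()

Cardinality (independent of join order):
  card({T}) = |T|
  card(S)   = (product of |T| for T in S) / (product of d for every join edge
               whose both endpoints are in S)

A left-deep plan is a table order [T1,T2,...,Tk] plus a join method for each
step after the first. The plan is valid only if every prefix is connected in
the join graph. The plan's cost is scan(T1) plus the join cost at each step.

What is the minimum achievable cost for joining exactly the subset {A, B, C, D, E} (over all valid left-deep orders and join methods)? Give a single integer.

Selinger DP over subsets of {A,B,C,D,E}:
  {C}: scan cost=250, card=250
  {B}: scan cost=200, card=200
  {A}: scan cost=40, card=40
  {D}: scan cost=100, card=100
  {E}: scan cost=120, card=120
  {BC}: card=2000; try (B,hash)→3700, (C,merge)→4250, (B,merge)→4300, (C,hash)→4400, (C,nl)→50200, (B,nl)→50250; best=3700 via (B,hash)
  {AB}: card=4000; try (A,hash)→880, (B,merge)→2120, (A,merge)→2280, (B,hash)→3280, (A,nl_idx)→5400, (B,nl)→8040 …(+1); best=880 via (A,hash)
  {AD}: card=800; try (A,hash)→680, (D,merge)→1120, (A,merge)→1180, (D,hash)→1480, (A,nl_idx)→1500, (D,nl)→4040 …(+1); best=680 via (A,hash)
  {DE}: card=240; try (D,hash)→1640, (E,merge)→1860, (E,hash)→1880, (D,merge)→1880, (E,nl)→12100, (D,nl)→12120; best=1640 via (D,hash)
  {ABC}: card=40000; try (A,hash)→6180, (C,hash)→8880, (A,merge)→27980, (C,merge)→55130, (A,nl_idx)→55700, (A,nl)→83700 …(+1); best=6180 via (A,hash)
  {ABD}: card=80000; try (B,hash)→4680, (D,hash)→6280, (B,merge)→11280, (D,merge)→53680, (B,nl)→160680, (D,nl)→400880; best=4680 via (B,hash)
  {ADE}: card=1920; try (A,hash)→2360, (E,hash)→3160, (A,merge)→4080, (A,nl_idx)→5000, (E,merge)→10440, (A,nl)→11240 …(+1); best=2360 via (A,hash)
  {ABCD}: card=800000; try (D,hash)→47580, (C,hash)→88680, (D,merge)→686980, (C,merge)→1446930, (D,nl)→4006180, (C,nl)→20004680; best=47580 via (D,hash)
  {ABDE}: card=192000; try (B,hash)→7480, (B,merge)→27200, (E,hash)→86360, (B,nl)→386360, (E,merge)→1445640, (E,nl)→9604680; best=7480 via (B,hash)
  {ABCDE}: card=1920000; try (C,hash)→203480, (E,hash)→849260, (C,merge)→3657730, (E,merge)→16848540, (C,nl)→48007480, (E,nl)→96047580; best=203480 via (C,hash)

203480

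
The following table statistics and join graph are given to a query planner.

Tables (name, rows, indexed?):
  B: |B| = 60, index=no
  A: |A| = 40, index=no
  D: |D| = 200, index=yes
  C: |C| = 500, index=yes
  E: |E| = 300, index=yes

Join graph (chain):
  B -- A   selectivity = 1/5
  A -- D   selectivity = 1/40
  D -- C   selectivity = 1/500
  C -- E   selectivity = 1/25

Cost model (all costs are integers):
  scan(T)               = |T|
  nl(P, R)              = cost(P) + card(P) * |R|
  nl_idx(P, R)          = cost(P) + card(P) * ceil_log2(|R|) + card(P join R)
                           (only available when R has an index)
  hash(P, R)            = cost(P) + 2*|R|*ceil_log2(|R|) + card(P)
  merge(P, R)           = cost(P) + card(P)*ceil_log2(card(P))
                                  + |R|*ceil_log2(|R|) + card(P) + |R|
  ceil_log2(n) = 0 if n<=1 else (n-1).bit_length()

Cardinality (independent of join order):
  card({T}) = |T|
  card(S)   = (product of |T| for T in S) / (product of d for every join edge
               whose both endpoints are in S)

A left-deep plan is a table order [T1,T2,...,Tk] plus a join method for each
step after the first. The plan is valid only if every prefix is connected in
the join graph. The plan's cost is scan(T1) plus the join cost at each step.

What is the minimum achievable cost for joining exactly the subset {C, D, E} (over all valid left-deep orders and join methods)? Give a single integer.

6400

Selinger DP over subsets of {C,D,E}:
  {D}: scan cost=200, card=200
  {C}: scan cost=500, card=500
  {E}: scan cost=300, card=300
  {CD}: card=200; try (C,nl_idx)→2200, (D,hash)→4200, (D,nl_idx)→4700, (C,merge)→7000, (D,merge)→7300, (C,hash)→9400 …(+2); best=2200 via (C,nl_idx)
  {CE}: card=6000; try (E,hash)→6400, (C,merge)→8300, (E,merge)→8500, (C,nl_idx)→9000, (C,hash)→9600, (E,nl_idx)→11000 …(+2); best=6400 via (E,hash)
  {CDE}: card=2400; try (E,nl_idx)→6400, (E,merge)→7000, (E,hash)→7800, (D,hash)→15600, (D,nl_idx)→56800, (E,nl)→62200 …(+2); best=6400 via (E,nl_idx)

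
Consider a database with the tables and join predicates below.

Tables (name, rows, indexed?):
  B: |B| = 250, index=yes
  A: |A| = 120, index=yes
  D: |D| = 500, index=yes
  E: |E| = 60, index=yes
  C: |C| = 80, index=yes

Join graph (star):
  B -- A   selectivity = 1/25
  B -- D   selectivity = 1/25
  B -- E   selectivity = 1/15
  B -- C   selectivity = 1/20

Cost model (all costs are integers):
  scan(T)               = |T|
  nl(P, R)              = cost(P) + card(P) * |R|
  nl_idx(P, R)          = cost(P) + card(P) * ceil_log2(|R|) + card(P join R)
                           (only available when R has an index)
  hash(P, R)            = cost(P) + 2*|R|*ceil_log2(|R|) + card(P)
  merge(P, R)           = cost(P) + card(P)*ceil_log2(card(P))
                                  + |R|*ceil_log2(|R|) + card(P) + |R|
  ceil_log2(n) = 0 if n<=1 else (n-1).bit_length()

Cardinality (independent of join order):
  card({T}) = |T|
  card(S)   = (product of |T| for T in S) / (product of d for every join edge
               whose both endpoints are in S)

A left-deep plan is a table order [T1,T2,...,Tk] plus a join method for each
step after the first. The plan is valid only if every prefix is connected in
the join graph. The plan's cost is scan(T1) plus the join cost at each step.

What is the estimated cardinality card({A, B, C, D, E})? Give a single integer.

Tables in S: A(120), B(250), C(80), D(500), E(60)
Edges inside S: B-A(d=25), B-D(d=25), B-E(d=15), B-C(d=20)
numerator = 120 * 250 * 80 * 500 * 60 = 72000000000
denominator = 25 * 25 * 15 * 20 = 187500
card(S) = 72000000000 / 187500 = 384000

384000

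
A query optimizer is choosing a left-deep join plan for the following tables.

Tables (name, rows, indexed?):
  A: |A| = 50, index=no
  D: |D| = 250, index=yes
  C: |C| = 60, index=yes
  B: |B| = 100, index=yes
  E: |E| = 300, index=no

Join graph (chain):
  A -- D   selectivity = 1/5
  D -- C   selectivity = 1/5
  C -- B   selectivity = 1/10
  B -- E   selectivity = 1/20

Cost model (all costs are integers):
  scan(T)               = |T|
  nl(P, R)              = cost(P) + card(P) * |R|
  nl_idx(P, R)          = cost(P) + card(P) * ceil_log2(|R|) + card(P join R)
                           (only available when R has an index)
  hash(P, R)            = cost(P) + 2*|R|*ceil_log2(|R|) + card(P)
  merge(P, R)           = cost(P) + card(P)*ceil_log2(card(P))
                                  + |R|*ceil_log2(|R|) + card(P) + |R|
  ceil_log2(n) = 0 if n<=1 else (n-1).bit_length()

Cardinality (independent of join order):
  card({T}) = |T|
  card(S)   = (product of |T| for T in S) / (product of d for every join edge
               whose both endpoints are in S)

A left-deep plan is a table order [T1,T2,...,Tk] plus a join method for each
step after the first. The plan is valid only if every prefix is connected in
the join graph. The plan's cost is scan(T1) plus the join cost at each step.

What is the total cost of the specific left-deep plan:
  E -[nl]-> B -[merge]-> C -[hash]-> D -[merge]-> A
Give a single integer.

step 1: scan E: cost=300, card=300
step 2: join B via nl
    card(P join B) = 300*100/(20) = 1500
    cost = 300 + 300*100 = 30300
step 3: join C via merge
    card(P join C) = 1500*60/(10) = 9000
    cost = 30300 + 1500*11 + 60*6 + 1500 + 60 = 48720
step 4: join D via hash
    card(P join D) = 9000*250/(5) = 450000
    cost = 48720 + 2*250*8 + 9000 = 61720
step 5: join A via merge
    card(P join A) = 450000*50/(5) = 4500000
    cost = 61720 + 450000*19 + 50*6 + 450000 + 50 = 9062070

9062070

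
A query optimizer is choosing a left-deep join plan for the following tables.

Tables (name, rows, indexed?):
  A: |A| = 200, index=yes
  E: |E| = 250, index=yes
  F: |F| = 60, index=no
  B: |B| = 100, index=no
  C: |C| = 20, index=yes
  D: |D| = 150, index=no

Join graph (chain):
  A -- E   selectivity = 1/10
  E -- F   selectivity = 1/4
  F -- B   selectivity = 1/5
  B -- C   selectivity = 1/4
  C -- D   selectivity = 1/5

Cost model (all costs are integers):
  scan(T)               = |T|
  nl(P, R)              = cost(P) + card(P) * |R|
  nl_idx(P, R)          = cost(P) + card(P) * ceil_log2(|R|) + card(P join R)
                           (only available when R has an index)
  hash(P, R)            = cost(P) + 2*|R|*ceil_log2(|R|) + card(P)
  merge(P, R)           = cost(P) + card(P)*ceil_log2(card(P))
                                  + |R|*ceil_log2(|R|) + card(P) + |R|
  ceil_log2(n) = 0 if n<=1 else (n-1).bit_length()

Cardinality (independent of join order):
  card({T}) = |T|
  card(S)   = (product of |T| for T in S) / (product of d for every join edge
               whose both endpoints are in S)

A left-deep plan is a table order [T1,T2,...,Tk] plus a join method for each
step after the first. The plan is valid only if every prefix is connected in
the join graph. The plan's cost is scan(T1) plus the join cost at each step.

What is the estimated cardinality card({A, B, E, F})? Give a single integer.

Tables in S: A(200), B(100), E(250), F(60)
Edges inside S: A-E(d=10), E-F(d=4), F-B(d=5)
numerator = 200 * 100 * 250 * 60 = 300000000
denominator = 10 * 4 * 5 = 200
card(S) = 300000000 / 200 = 1500000

1500000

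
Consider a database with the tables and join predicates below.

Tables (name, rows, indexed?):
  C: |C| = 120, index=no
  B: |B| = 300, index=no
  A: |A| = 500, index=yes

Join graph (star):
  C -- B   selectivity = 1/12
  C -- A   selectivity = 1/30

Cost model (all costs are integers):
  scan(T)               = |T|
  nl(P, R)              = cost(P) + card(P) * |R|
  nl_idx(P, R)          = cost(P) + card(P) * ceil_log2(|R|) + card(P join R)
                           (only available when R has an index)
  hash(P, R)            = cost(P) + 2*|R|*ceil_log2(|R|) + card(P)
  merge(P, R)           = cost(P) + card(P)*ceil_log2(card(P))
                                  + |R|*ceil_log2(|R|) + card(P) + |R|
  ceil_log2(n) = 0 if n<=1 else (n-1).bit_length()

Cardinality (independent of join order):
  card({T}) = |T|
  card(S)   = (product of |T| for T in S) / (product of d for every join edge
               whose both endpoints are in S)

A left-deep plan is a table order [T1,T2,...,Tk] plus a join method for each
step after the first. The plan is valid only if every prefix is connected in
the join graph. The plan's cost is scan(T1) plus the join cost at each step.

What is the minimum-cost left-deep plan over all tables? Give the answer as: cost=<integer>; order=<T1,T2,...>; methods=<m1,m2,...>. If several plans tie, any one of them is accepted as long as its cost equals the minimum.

Selinger DP (subsets sized 1..n):
  {C}: scan cost=120, card=120
  {B}: scan cost=300, card=300
  {A}: scan cost=500, card=500
  {BC}: card=3000; try (C,hash)→2280, (B,merge)→4080, (C,merge)→4260, (B,hash)→5640, (B,nl)→36120, (C,nl)→36300; best=2280 via (C,hash)
  {AC}: card=2000; try (C,hash)→2680, (A,nl_idx)→3200, (A,merge)→6080, (C,merge)→6460, (A,hash)→9240, (A,nl)→60120 …(+1); best=2680 via (C,hash)
  {ABC}: card=50000; try (B,hash)→10080, (A,hash)→14280, (B,merge)→29680, (A,merge)→46280, (A,nl_idx)→79280, (B,nl)→602680 …(+1); best=10080 via (B,hash)

cost=10080; order=A,C,B; methods=hash,hash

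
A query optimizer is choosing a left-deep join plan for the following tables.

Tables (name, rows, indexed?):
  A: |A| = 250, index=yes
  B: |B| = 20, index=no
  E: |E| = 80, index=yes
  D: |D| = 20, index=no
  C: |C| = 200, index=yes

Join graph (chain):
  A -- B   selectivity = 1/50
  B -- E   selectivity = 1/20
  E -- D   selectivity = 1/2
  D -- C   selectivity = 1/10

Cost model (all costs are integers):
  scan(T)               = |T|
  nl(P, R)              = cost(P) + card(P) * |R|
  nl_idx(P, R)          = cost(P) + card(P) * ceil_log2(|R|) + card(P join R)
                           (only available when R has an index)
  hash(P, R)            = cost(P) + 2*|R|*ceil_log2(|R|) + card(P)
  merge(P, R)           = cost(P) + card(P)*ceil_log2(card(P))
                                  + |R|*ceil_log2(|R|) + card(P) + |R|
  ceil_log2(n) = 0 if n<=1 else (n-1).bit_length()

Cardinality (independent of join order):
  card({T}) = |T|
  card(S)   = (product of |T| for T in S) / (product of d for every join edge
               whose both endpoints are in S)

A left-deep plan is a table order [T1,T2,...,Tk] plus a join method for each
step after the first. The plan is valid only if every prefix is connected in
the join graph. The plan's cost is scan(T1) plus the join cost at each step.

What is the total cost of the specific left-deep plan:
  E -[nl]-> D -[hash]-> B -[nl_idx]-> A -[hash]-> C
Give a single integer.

20280

step 1: scan E: cost=80, card=80
step 2: join D via nl
    card(P join D) = 80*20/(2) = 800
    cost = 80 + 80*20 = 1680
step 3: join B via hash
    card(P join B) = 800*20/(20) = 800
    cost = 1680 + 2*20*5 + 800 = 2680
step 4: join A via nl_idx
    card(P join A) = 800*250/(50) = 4000
    cost = 2680 + 800*8 + 4000 = 13080
step 5: join C via hash
    card(P join C) = 4000*200/(10) = 80000
    cost = 13080 + 2*200*8 + 4000 = 20280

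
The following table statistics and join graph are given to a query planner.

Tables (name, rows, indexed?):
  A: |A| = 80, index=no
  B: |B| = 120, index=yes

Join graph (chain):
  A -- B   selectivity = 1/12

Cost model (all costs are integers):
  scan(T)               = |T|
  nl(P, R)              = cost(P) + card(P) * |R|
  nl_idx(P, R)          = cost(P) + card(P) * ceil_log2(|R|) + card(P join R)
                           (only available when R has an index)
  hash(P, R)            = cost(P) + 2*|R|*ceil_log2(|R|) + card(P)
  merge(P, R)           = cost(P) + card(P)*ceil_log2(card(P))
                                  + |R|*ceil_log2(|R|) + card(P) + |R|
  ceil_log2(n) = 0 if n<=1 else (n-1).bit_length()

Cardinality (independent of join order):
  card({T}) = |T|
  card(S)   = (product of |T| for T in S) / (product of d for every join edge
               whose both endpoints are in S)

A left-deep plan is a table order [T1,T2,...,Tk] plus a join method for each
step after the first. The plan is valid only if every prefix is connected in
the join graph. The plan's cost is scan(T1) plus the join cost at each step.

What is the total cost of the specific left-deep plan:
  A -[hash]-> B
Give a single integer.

step 1: scan A: cost=80, card=80
step 2: join B via hash
    card(P join B) = 80*120/(12) = 800
    cost = 80 + 2*120*7 + 80 = 1840

1840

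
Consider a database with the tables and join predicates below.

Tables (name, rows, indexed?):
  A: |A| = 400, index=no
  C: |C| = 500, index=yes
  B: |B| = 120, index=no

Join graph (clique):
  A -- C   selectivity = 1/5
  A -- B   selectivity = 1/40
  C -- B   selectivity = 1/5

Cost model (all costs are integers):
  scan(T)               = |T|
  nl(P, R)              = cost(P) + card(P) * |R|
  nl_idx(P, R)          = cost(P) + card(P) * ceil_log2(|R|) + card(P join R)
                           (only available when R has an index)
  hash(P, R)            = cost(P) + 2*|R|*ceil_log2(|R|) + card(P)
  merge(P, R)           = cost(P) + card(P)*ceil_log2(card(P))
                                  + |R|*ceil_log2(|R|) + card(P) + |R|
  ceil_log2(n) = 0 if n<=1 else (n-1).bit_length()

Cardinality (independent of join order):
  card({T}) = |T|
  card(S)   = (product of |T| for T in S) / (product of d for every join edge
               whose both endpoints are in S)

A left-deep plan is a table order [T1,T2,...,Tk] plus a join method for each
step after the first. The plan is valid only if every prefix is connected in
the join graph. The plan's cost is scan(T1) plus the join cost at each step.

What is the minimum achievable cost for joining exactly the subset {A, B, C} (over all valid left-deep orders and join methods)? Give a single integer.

Selinger DP over subsets of {A,B,C}:
  {A}: scan cost=400, card=400
  {C}: scan cost=500, card=500
  {B}: scan cost=120, card=120
  {AC}: card=40000; try (A,hash)→8200, (C,merge)→9400, (A,merge)→9500, (C,hash)→9800, (C,nl_idx)→44000, (C,nl)→200400 …(+1); best=8200 via (A,hash)
  {AB}: card=1200; try (B,hash)→2480, (A,merge)→5080, (B,merge)→5360, (A,hash)→7440, (A,nl)→48120, (B,nl)→48400; best=2480 via (B,hash)
  {BC}: card=12000; try (B,hash)→2680, (C,merge)→6080, (B,merge)→6460, (C,hash)→9240, (C,nl_idx)→13200, (C,nl)→60120 …(+1); best=2680 via (B,hash)
  {ABC}: card=24000; try (C,hash)→12680, (C,merge)→21880, (A,hash)→21880, (C,nl_idx)→37280, (B,hash)→49880, (A,merge)→186680 …(+4); best=12680 via (C,hash)

12680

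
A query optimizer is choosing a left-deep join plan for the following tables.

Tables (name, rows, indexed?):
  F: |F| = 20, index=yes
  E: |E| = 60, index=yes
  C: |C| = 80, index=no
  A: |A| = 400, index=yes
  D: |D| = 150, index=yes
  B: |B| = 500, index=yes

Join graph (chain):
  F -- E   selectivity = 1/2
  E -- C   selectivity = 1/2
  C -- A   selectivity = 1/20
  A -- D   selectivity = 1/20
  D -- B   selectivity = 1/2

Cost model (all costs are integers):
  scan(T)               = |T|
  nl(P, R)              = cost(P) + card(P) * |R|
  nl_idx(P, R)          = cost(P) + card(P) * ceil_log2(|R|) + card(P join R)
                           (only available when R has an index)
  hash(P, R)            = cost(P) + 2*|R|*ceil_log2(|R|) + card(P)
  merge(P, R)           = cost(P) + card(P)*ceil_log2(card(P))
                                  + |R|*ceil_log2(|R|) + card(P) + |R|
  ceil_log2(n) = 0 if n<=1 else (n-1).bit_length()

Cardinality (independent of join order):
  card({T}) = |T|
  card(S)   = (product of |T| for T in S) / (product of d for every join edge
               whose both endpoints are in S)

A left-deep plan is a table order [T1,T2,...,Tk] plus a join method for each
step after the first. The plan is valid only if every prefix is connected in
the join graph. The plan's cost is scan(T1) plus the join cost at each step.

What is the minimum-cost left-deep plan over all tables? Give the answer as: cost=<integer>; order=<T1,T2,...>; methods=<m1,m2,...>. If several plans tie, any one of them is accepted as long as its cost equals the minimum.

cost=3987840; order=A,C,D,E,F,B; methods=hash,hash,hash,hash,hash

Selinger DP (subsets sized 1..n):
  {F}: scan cost=20, card=20
  {E}: scan cost=60, card=60
  {C}: scan cost=80, card=80
  {A}: scan cost=400, card=400
  {D}: scan cost=150, card=150
  {B}: scan cost=500, card=500
  {EF}: card=600; try (F,hash)→320, (E,merge)→560, (F,merge)→600, (E,nl_idx)→740, (E,hash)→760, (F,nl_idx)→960 …(+2); best=320 via (F,hash)
  {CE}: card=2400; try (E,hash)→880, (C,merge)→1120, (E,merge)→1140, (C,hash)→1240, (E,nl_idx)→2960, (C,nl)→4860 …(+1); best=880 via (E,hash)
  {AC}: card=1600; try (C,hash)→1920, (A,nl_idx)→2400, (A,merge)→4720, (C,merge)→5040, (A,hash)→7360, (A,nl)→32080 …(+1); best=1920 via (C,hash)
  {AD}: card=3000; try (D,hash)→3200, (A,nl_idx)→4500, (A,merge)→5500, (D,merge)→5750, (D,nl_idx)→6600, (A,hash)→7500 …(+2); best=3200 via (D,hash)
  {BD}: card=37500; try (D,hash)→3400, (B,merge)→6500, (D,merge)→6850, (B,hash)→9300, (B,nl_idx)→39000, (D,nl_idx)→42000 …(+2); best=3400 via (D,hash)
  {CEF}: card=24000; try (C,hash)→2040, (F,hash)→3480, (C,merge)→7560, (F,merge)→32200, (F,nl_idx)→36880, (C,nl)→48320 …(+1); best=2040 via (C,hash)
  {ACE}: card=48000; try (E,hash)→4240, (A,hash)→10480, (E,merge)→21540, (A,merge)→36080, (E,nl_idx)→59520, (A,nl_idx)→70480 …(+2); best=4240 via (E,hash)
  {ACD}: card=12000; try (D,hash)→5920, (C,hash)→7320, (D,merge)→22470, (D,nl_idx)→26720, (C,merge)→42840, (D,nl)→241920 …(+1); best=5920 via (D,hash)
  {ABD}: card=750000; try (B,hash)→15200, (B,merge)→47200, (A,hash)→48100, (A,merge)→644900, (B,nl_idx)→780200, (A,nl_idx)→1090900 …(+2); best=15200 via (B,hash)
  {ACEF}: card=480000; try (A,hash)→33240, (F,hash)→52440, (A,merge)→390040, (A,nl_idx)→698040, (F,nl_idx)→724240, (F,merge)→820360 …(+2); best=33240 via (A,hash)
  {ACDE}: card=360000; try (E,hash)→18640, (D,hash)→54640, (E,merge)→186340, (E,nl_idx)→437920, (E,nl)→725920, (D,nl_idx)→748240 …(+2); best=18640 via (E,hash)
  {ABCD}: card=3000000; try (B,hash)→26920, (B,merge)→190920, (C,hash)→766320, (B,nl_idx)→3113920, (B,nl)→6005920, (C,merge)→15765840 …(+1); best=26920 via (B,hash)
  {ACDEF}: card=3600000; try (F,hash)→378840, (D,hash)→515640, (F,nl_idx)→5418640, (F,nl)→7218640, (F,merge)→7218760, (D,nl_idx)→7473240 …(+2); best=378840 via (F,hash)
  {ABCDE}: card=90000000; try (B,hash)→387640, (E,hash)→3027640, (B,merge)→7223640, (E,merge)→69027340, (B,nl_idx)→93258640, (E,nl_idx)→108026920 …(+2); best=387640 via (B,hash)
  {ABCDEF}: card=900000000; try (B,hash)→3987840, (B,merge)→83183840, (F,hash)→90387840, (B,nl_idx)→932778840, (F,nl_idx)→1350387640, (B,nl)→1800378840 …(+2); best=3987840 via (B,hash)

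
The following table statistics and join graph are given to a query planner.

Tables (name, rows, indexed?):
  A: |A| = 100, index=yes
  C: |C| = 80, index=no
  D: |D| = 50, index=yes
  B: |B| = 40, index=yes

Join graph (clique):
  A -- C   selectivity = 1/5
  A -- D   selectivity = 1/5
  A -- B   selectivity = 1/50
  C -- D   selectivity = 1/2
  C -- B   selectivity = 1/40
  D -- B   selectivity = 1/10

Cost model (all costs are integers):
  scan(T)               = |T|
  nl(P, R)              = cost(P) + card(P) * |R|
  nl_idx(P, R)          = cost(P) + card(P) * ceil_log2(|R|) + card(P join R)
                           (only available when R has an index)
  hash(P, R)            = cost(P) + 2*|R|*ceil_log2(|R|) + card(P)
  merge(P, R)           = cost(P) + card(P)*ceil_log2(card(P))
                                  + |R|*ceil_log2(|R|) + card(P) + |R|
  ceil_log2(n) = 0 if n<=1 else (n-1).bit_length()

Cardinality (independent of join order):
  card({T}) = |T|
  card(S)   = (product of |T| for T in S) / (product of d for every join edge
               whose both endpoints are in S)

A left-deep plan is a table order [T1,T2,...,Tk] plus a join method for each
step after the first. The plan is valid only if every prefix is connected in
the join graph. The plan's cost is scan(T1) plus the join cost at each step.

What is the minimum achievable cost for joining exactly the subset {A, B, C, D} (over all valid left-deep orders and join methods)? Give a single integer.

Selinger DP over subsets of {A,B,C,D}:
  {A}: scan cost=100, card=100
  {C}: scan cost=80, card=80
  {D}: scan cost=50, card=50
  {B}: scan cost=40, card=40
  {AC}: card=1600; try (C,hash)→1320, (A,merge)→1520, (C,merge)→1540, (A,hash)→1560, (A,nl_idx)→2240, (A,nl)→8080 …(+1); best=1320 via (C,hash)
  {AD}: card=1000; try (D,hash)→800, (A,merge)→1200, (D,merge)→1250, (A,nl_idx)→1400, (A,hash)→1500, (D,nl_idx)→1700 …(+2); best=800 via (D,hash)
  {AB}: card=80; try (A,nl_idx)→400, (B,hash)→680, (B,nl_idx)→780, (A,merge)→1120, (B,merge)→1180, (A,hash)→1480 …(+2); best=400 via (A,nl_idx)
  {CD}: card=2000; try (D,hash)→760, (C,merge)→1040, (D,merge)→1070, (C,hash)→1220, (D,nl_idx)→2560, (C,nl)→4050 …(+1); best=760 via (D,hash)
  {BC}: card=80; try (B,hash)→640, (B,nl_idx)→640, (C,merge)→960, (B,merge)→1000, (C,hash)→1200, (C,nl)→3240 …(+1); best=640 via (B,hash)
  {BD}: card=200; try (D,nl_idx)→480, (B,nl_idx)→550, (B,hash)→580, (D,merge)→670, (D,hash)→680, (B,merge)→680 …(+2); best=480 via (D,nl_idx)
  {ACD}: card=8000; try (C,hash)→2920, (D,hash)→3520, (A,hash)→4160, (C,merge)→12440, (D,nl_idx)→18920, (D,merge)→20870 …(+5); best=2920 via (C,hash)
  {ABC}: card=32; try (A,nl_idx)→1232, (C,hash)→1600, (C,merge)→1680, (A,merge)→2080, (A,hash)→2120, (B,hash)→3400 …(+5); best=1232 via (A,nl_idx)
  {ABD}: card=80; try (D,nl_idx)→960, (D,hash)→1080, (D,merge)→1390, (A,nl_idx)→1960, (A,hash)→2080, (B,hash)→2280 …(+6); best=960 via (D,nl_idx)
  {BCD}: card=200; try (D,hash)→1320, (D,nl_idx)→1320, (D,merge)→1630, (C,hash)→1800, (C,merge)→2920, (B,hash)→3240 …(+5); best=1320 via (D,hash)
  {ABCD}: card=16; try (D,nl_idx)→1440, (D,merge)→1774, (D,hash)→1864, (C,hash)→2160, (C,merge)→2240, (A,nl_idx)→2736 …(+9); best=1440 via (D,nl_idx)

1440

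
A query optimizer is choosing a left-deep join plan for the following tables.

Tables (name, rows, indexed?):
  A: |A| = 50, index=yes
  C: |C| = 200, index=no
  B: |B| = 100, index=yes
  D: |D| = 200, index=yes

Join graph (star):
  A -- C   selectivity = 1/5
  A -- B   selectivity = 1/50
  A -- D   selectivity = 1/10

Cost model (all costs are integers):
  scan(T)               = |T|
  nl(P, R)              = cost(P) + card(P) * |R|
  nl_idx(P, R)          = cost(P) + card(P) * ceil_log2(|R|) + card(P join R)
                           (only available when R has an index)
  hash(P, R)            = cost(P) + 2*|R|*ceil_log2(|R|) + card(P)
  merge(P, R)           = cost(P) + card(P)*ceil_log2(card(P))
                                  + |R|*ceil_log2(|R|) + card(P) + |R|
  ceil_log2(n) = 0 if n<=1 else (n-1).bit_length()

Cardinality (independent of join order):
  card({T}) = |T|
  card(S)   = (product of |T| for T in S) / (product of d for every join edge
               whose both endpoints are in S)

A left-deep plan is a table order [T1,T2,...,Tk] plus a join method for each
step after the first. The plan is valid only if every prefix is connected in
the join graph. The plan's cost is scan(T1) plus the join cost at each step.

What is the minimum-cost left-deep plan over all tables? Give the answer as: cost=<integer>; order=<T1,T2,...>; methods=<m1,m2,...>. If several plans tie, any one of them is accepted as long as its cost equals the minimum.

Selinger DP (subsets sized 1..n):
  {A}: scan cost=50, card=50
  {C}: scan cost=200, card=200
  {B}: scan cost=100, card=100
  {D}: scan cost=200, card=200
  {AC}: card=2000; try (A,hash)→1000, (C,merge)→2200, (A,merge)→2350, (C,hash)→3300, (A,nl_idx)→3400, (C,nl)→10050 …(+1); best=1000 via (A,hash)
  {AB}: card=100; try (B,nl_idx)→500, (A,hash)→800, (A,nl_idx)→800, (B,merge)→1200, (A,merge)→1250, (B,hash)→1500 …(+2); best=500 via (B,nl_idx)
  {AD}: card=1000; try (A,hash)→1000, (D,nl_idx)→1450, (D,merge)→2200, (A,merge)→2350, (A,nl_idx)→2400, (D,hash)→3300 …(+2); best=1000 via (A,hash)
  {ABC}: card=4000; try (C,merge)→3100, (C,hash)→3800, (B,hash)→4400, (B,nl_idx)→19000, (C,nl)→20500, (B,merge)→25800 …(+1); best=3100 via (C,merge)
  {ACD}: card=40000; try (C,hash)→5200, (D,hash)→6200, (C,merge)→13800, (D,merge)→26800, (D,nl_idx)→57000, (C,nl)→201000 …(+1); best=5200 via (C,hash)
  {ABD}: card=2000; try (D,merge)→3100, (D,nl_idx)→3300, (B,hash)→3400, (D,hash)→3800, (B,nl_idx)→10000, (B,merge)→12800 …(+2); best=3100 via (D,merge)
  {ABCD}: card=80000; try (C,hash)→8300, (D,hash)→10300, (C,merge)→28900, (B,hash)→46600, (D,merge)→56900, (D,nl_idx)→115100 …(+5); best=8300 via (C,hash)

cost=8300; order=A,B,D,C; methods=nl_idx,merge,hash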